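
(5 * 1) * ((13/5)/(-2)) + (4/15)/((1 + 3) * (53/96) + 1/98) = -166449/26090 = -6.38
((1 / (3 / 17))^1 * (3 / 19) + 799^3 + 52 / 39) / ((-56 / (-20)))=72686742175 / 399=182172286.15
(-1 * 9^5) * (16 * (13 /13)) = -944784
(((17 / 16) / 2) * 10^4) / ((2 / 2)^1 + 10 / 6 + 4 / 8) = 31875 / 19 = 1677.63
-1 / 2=-0.50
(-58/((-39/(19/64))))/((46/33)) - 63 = -1199507/19136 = -62.68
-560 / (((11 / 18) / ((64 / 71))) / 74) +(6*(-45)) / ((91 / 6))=-4345503300 / 71071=-61143.13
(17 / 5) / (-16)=-0.21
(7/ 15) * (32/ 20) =56/ 75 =0.75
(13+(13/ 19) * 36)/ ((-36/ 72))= -1430/ 19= -75.26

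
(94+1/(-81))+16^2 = 28349/81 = 349.99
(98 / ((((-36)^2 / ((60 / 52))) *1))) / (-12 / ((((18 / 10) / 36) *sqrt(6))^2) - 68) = -35 / 348192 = -0.00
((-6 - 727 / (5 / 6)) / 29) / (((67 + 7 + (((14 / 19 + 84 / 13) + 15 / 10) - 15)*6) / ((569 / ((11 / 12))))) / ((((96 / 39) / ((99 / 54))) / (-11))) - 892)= 109398325248 / 3223396263265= 0.03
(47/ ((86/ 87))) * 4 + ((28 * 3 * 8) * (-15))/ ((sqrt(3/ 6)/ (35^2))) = 8178/ 43 -12348000 * sqrt(2) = -17462518.88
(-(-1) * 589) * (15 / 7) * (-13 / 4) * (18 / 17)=-1033695 / 238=-4343.26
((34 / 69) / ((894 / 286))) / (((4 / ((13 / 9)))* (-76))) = -31603 / 42193224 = -0.00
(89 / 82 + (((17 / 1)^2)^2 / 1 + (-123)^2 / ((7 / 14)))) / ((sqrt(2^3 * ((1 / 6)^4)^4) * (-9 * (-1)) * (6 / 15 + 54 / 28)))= 15235462912320 * sqrt(2) / 6683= 3224030866.32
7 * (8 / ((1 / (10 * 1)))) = 560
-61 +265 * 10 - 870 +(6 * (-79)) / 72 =20549 / 12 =1712.42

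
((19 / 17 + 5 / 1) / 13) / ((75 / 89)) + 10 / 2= 7087 / 1275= 5.56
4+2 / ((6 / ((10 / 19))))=4.18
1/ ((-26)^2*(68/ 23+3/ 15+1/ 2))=115/ 284258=0.00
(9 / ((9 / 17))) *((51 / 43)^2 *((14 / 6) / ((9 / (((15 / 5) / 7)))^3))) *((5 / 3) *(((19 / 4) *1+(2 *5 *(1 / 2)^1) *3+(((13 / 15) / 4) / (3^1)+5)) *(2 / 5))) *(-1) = -10975642 / 110080215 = -0.10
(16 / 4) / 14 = 2 / 7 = 0.29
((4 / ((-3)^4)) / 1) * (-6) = -8 / 27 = -0.30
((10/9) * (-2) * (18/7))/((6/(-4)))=80/21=3.81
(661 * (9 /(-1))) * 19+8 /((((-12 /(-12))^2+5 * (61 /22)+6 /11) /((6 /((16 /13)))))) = -12772217 /113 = -113028.47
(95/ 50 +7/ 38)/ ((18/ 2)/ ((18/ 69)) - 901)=-396/ 164635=-0.00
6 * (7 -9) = -12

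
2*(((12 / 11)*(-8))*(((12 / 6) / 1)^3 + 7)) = -2880 / 11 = -261.82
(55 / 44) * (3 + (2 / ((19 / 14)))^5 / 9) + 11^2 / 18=1019541163 / 89139564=11.44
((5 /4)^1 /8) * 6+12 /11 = 357 /176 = 2.03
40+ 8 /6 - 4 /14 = 862 /21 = 41.05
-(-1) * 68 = 68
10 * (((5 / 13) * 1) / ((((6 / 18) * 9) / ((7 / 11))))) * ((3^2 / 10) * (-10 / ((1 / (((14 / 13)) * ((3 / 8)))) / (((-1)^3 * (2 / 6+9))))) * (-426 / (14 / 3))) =-4696650 / 1859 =-2526.44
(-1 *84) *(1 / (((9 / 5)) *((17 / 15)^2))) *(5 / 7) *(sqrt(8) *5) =-75000 *sqrt(2) / 289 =-367.01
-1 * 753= -753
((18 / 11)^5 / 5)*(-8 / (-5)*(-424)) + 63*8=-4380172056 / 4026275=-1087.90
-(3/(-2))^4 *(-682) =27621/8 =3452.62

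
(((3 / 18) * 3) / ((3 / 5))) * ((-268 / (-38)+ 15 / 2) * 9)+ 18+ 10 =10423 / 76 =137.14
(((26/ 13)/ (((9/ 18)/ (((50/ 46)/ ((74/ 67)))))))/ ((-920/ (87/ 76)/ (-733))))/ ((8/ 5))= 106816425/ 47601536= 2.24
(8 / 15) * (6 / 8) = 2 / 5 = 0.40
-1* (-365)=365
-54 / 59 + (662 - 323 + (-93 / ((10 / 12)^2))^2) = 673804011 / 36875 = 18272.65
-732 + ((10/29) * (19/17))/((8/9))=-1442649/1972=-731.57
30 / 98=15 / 49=0.31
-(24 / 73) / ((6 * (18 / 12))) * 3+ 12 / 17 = 740 / 1241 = 0.60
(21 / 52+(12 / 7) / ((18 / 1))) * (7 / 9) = 545 / 1404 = 0.39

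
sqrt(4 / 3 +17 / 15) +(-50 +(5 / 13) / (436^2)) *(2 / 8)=-10.93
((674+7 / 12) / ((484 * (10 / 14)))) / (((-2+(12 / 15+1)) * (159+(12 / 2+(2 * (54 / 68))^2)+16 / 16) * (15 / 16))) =-3275237 / 53037567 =-0.06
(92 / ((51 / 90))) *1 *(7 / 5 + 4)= 14904 / 17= 876.71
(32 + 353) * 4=1540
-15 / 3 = -5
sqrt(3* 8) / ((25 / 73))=146* sqrt(6) / 25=14.31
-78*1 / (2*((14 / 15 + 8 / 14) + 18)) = -4095 / 2048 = -2.00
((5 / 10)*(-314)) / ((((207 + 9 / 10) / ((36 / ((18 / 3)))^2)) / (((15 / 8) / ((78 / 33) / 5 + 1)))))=-19625 / 567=-34.61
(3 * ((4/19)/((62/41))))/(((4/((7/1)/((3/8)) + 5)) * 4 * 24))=2911/113088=0.03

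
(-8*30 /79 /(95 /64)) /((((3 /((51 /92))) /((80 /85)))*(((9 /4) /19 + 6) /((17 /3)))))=-278528 /844905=-0.33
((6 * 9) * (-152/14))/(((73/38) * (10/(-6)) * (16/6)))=175446/2555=68.67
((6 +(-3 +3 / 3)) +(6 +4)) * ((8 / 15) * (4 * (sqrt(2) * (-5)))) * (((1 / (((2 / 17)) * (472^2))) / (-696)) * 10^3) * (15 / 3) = 0.06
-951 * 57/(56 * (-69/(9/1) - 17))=39.24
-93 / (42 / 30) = -465 / 7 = -66.43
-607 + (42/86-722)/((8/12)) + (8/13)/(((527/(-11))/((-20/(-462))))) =-20901154147/12372906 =-1689.27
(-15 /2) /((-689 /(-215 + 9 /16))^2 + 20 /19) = -1118317295 /1696318776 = -0.66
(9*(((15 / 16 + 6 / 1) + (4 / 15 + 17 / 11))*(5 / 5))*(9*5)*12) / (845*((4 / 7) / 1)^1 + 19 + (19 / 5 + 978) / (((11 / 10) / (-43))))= -13097133 / 11666300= -1.12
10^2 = 100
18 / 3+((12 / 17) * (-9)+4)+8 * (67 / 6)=4742 / 51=92.98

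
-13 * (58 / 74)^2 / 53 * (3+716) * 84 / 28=-23582481 / 72557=-325.02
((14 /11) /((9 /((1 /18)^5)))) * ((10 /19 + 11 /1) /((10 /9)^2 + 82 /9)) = 511 /6128568864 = 0.00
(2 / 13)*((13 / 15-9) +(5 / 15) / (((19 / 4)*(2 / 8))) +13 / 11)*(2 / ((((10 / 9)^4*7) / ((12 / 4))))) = -137210193 / 237737500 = -0.58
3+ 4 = 7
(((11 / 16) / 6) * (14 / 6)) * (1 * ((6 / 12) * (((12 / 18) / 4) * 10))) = 385 / 1728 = 0.22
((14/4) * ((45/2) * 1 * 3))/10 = 189/8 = 23.62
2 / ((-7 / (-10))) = 20 / 7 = 2.86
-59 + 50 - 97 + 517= 411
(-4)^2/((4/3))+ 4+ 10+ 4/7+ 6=32.57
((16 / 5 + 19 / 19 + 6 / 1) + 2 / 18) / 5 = 464 / 225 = 2.06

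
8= 8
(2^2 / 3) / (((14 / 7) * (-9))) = -2 / 27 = -0.07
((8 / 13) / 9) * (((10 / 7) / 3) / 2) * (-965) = -38600 / 2457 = -15.71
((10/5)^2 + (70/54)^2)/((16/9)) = 3.20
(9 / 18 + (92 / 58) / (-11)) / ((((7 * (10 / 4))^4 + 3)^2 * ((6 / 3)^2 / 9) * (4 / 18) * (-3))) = -98064 / 718394205484351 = -0.00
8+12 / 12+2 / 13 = 119 / 13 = 9.15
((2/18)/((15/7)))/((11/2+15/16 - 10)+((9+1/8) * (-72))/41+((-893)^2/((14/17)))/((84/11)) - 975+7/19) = 4275152/10373038259445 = 0.00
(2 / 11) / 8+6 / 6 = 45 / 44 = 1.02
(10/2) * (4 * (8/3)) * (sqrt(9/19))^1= 160 * sqrt(19)/19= 36.71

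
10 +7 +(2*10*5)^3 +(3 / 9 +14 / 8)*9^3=1001535.75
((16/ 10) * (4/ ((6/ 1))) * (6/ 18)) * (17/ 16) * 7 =2.64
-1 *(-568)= 568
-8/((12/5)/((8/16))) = -5/3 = -1.67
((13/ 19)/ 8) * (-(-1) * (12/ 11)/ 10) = 39/ 4180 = 0.01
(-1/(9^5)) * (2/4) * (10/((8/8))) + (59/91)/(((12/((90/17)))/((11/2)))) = 574811075/365395212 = 1.57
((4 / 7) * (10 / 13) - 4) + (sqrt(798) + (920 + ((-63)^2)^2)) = 15753905.69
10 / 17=0.59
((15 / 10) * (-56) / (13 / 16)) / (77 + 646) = -448 / 3133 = -0.14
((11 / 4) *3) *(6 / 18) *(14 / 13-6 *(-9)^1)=1969 / 13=151.46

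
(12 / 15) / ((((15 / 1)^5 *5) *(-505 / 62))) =-248 / 9587109375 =-0.00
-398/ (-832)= 199/ 416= 0.48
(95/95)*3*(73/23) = 219/23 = 9.52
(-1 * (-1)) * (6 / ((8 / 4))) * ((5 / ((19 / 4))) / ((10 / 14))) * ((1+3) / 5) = 336 / 95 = 3.54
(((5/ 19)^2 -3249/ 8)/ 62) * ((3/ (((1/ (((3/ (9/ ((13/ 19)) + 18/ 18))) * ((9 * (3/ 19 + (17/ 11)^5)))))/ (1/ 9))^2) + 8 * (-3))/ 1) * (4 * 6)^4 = 2993165431857412442697024/ 104785924454234551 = 28564575.32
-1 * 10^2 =-100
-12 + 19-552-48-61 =-654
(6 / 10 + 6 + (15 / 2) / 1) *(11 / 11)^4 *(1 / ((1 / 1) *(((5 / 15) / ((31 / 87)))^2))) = 135501 / 8410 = 16.11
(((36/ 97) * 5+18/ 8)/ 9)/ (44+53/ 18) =1593/ 163930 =0.01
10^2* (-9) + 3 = -897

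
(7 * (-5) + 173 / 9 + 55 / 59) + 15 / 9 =-6998 / 531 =-13.18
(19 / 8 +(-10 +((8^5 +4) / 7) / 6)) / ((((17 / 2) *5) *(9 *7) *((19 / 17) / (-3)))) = -14423 / 18620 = -0.77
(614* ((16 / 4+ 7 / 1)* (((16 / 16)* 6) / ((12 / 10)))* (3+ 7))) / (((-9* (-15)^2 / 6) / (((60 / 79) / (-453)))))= 540320 / 322083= 1.68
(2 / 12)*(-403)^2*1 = 27068.17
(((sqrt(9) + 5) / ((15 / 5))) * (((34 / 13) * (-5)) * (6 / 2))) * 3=-4080 / 13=-313.85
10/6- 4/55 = 263/165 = 1.59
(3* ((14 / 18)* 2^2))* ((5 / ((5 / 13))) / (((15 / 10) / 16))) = 11648 / 9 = 1294.22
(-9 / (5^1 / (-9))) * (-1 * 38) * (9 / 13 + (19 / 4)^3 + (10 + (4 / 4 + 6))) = -159882093 / 2080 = -76866.39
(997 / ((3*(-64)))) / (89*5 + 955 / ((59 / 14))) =-58823 / 7608000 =-0.01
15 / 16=0.94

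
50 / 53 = 0.94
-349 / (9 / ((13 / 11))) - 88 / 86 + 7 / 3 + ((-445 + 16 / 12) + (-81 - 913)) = -6309661 / 4257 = -1482.18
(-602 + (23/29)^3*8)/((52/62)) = -226065051/317057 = -713.01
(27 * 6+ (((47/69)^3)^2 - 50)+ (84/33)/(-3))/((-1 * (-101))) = 1.10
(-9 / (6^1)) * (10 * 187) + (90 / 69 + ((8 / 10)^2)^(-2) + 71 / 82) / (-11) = -7449757119 / 2655488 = -2805.42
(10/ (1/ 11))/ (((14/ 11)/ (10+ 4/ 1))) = 1210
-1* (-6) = 6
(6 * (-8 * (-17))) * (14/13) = 11424/13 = 878.77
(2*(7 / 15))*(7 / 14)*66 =154 / 5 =30.80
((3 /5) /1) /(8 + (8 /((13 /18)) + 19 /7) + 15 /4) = 364 /15495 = 0.02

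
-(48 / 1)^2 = -2304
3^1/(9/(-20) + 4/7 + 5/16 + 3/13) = 7280/1613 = 4.51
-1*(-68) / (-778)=-34 / 389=-0.09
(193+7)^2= 40000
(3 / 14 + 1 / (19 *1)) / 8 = 71 / 2128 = 0.03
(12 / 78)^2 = 4 / 169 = 0.02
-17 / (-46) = 0.37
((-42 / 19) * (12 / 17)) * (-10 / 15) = 336 / 323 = 1.04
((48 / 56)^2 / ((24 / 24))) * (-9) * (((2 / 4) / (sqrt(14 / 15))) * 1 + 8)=-56.32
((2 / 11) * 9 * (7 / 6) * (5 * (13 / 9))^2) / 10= 5915 / 594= 9.96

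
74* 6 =444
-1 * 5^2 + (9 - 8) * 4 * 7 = 3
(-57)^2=3249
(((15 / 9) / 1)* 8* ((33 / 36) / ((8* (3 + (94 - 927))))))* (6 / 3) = -11 / 2988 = -0.00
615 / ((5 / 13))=1599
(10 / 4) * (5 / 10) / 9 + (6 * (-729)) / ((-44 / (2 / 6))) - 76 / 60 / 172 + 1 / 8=5686141 / 170280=33.39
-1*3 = -3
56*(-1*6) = -336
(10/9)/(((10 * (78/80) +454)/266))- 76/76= -173/477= -0.36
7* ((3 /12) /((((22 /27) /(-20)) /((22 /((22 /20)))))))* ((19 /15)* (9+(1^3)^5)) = -119700 /11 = -10881.82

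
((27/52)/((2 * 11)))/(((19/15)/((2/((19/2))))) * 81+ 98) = 135/3348202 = 0.00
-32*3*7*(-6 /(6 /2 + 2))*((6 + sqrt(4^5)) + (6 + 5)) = 197568 /5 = 39513.60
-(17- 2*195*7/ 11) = 2543/ 11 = 231.18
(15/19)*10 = 150/19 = 7.89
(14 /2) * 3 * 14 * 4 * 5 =5880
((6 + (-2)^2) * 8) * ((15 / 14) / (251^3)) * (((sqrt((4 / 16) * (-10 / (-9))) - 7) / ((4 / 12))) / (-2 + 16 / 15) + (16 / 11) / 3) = 151700 / 1217620327 - 2250 * sqrt(10) / 774849299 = 0.00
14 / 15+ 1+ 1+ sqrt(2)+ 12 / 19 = sqrt(2)+ 1016 / 285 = 4.98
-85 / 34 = -5 / 2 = -2.50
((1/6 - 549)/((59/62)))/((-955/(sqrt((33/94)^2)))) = 1122913/5296430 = 0.21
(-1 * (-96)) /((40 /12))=144 /5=28.80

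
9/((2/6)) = 27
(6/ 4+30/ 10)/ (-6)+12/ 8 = 3/ 4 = 0.75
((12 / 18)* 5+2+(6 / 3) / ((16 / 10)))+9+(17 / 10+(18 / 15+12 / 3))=1349 / 60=22.48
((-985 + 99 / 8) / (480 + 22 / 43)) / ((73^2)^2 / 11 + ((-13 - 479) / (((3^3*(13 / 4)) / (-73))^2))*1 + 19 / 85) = -0.00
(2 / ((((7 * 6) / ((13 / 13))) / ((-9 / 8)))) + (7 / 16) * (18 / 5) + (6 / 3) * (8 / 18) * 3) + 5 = 3859 / 420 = 9.19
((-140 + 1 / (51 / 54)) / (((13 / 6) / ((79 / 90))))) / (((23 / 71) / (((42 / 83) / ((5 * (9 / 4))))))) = -741913648 / 94925025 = -7.82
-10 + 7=-3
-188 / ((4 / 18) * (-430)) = 423 / 215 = 1.97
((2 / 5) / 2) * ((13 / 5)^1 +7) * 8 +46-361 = -7491 / 25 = -299.64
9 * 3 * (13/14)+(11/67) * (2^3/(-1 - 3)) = 23209/938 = 24.74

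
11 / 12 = 0.92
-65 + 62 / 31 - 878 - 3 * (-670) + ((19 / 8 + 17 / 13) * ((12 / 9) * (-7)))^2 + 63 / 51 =232884233 / 103428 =2251.66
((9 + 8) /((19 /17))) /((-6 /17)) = -4913 /114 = -43.10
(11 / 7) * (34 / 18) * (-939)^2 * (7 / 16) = 18320203 / 16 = 1145012.69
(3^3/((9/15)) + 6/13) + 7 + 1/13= 683/13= 52.54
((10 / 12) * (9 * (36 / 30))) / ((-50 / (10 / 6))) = -3 / 10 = -0.30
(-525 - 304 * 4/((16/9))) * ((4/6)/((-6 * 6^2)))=403/108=3.73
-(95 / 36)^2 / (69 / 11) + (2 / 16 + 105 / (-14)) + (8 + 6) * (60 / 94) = 1895561 / 4202928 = 0.45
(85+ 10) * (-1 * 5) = -475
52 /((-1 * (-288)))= 13 /72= 0.18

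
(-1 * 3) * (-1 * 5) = 15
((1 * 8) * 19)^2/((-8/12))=-34656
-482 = -482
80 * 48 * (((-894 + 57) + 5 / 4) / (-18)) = 534880 / 3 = 178293.33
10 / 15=2 / 3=0.67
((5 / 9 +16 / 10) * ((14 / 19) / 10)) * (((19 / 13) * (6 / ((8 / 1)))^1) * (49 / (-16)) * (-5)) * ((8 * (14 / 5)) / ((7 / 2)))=33271 / 1950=17.06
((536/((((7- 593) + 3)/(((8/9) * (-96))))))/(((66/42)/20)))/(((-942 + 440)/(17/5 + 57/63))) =-124043264/14486967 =-8.56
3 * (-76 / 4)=-57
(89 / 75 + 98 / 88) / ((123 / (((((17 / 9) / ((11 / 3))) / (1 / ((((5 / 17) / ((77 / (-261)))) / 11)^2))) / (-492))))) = -6384031 / 39690704578448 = -0.00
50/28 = 25/14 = 1.79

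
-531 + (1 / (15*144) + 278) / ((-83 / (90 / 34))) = -36564049 / 67728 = -539.87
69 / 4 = 17.25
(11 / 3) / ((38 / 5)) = 55 / 114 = 0.48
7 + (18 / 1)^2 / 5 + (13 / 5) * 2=77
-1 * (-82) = 82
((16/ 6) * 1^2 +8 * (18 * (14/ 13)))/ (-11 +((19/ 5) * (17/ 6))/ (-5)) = -307600/ 25649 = -11.99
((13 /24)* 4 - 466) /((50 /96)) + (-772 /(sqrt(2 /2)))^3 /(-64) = 179704161 /25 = 7188166.44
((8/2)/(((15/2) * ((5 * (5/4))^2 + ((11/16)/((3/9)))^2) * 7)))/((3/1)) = 2048/3493035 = 0.00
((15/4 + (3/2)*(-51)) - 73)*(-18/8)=5247/16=327.94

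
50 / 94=25 / 47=0.53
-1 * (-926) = 926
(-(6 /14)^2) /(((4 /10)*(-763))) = 45 /74774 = 0.00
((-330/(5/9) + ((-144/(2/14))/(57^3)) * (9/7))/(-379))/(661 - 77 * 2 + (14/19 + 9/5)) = 10185735/3311430257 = 0.00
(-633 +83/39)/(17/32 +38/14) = -5511296/28353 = -194.38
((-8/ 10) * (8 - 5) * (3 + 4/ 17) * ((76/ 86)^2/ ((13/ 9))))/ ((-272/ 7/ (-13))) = -1.40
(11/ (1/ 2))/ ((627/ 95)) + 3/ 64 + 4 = 1417/ 192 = 7.38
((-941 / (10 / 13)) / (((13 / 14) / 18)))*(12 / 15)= -474264 / 25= -18970.56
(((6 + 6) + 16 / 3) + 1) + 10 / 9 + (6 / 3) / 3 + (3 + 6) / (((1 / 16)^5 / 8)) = 679477429 / 9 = 75497492.11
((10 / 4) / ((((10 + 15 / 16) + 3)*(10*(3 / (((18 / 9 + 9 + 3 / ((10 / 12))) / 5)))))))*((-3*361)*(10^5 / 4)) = -105412000 / 223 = -472699.55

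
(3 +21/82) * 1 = 267/82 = 3.26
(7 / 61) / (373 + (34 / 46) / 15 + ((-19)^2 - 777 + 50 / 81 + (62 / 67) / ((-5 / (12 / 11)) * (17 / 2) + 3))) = -3770218305 / 1391700517136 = -0.00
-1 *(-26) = 26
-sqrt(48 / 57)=-4 * sqrt(19) / 19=-0.92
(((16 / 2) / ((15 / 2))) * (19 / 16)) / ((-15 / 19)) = -361 / 225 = -1.60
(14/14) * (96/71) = 96/71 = 1.35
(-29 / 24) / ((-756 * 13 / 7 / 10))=145 / 16848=0.01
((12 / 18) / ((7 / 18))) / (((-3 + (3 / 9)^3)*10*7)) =-81 / 9800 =-0.01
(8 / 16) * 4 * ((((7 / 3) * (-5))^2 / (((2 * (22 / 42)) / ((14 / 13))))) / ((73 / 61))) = 7323050 / 31317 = 233.84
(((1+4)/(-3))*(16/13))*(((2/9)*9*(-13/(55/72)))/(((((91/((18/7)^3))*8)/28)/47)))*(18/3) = 631535616/49049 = 12875.61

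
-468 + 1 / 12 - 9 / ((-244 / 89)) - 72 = -536.63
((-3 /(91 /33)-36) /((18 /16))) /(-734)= 1500 /33397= 0.04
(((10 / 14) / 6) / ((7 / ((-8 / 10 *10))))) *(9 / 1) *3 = -180 / 49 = -3.67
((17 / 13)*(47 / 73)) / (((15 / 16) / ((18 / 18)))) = 12784 / 14235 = 0.90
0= 0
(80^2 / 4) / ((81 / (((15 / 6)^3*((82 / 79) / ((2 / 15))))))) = 5125000 / 2133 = 2402.72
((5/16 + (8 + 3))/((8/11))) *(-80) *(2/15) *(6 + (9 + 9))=-3982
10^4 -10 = 9990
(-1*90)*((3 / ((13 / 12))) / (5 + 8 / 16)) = -45.31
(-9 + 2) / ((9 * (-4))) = 0.19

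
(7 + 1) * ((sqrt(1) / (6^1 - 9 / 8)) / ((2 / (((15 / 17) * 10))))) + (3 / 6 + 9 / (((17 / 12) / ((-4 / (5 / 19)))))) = -196303 / 2210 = -88.82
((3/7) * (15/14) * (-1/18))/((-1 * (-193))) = -0.00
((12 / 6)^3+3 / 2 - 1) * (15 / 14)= 9.11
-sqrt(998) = -31.59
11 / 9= 1.22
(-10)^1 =-10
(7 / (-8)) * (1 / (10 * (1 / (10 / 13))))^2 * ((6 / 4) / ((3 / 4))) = -7 / 676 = -0.01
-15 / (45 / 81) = -27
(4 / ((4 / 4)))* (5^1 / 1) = 20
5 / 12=0.42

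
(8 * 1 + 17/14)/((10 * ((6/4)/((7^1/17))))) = 43/170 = 0.25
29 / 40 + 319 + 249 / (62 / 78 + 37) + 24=350.31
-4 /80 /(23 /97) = -97 /460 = -0.21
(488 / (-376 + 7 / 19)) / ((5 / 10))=-304 / 117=-2.60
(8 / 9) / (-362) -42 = -68422 / 1629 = -42.00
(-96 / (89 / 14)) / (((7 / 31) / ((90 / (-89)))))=535680 / 7921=67.63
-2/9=-0.22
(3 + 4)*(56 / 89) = 392 / 89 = 4.40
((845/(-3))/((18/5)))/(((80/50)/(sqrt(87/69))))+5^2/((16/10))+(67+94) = 1413/8 - 21125 * sqrt(667)/9936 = 121.72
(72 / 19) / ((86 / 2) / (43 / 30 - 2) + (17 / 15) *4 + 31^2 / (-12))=-24480 / 978253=-0.03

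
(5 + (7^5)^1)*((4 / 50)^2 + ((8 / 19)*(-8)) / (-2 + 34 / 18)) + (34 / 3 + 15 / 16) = 290579684551 / 570000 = 509788.92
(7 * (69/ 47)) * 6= 2898/ 47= 61.66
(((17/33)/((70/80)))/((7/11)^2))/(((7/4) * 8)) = 748/7203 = 0.10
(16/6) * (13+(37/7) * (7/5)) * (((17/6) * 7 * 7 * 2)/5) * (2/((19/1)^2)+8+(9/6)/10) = 24638.00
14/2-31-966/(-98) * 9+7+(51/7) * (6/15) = 2612/35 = 74.63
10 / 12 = 5 / 6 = 0.83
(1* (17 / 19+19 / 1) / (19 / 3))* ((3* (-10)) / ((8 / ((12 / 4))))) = -35.34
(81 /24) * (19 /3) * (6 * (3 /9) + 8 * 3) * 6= 6669 /2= 3334.50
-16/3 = -5.33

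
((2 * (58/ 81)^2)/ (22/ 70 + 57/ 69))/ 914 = 1354010/ 1376255043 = 0.00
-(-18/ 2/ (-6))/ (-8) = 3/ 16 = 0.19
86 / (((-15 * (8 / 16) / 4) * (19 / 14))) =-9632 / 285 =-33.80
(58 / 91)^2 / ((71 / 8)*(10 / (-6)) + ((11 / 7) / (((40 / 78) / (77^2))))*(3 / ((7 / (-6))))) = -403680 / 46439409107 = -0.00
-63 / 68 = -0.93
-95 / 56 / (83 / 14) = -0.29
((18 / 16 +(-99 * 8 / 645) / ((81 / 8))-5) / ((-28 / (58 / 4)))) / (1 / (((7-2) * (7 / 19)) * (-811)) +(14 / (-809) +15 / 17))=60029378440709 / 25072773063552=2.39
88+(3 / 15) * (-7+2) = 87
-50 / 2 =-25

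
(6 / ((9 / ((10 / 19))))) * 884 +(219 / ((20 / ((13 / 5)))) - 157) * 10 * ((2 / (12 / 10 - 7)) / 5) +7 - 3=3329281 / 8265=402.82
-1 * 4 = -4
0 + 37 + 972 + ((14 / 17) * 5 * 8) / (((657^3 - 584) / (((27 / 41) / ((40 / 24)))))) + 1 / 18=3590174644500595 / 3557955381714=1009.06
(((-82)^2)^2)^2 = 2044140858654976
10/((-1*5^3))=-2/25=-0.08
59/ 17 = 3.47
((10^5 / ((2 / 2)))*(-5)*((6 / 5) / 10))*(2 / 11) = -120000 / 11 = -10909.09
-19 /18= -1.06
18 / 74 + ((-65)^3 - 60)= -10163336 / 37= -274684.76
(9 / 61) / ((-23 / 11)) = -99 / 1403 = -0.07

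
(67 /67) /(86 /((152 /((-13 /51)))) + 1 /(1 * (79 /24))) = 306204 /48863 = 6.27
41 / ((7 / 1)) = 41 / 7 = 5.86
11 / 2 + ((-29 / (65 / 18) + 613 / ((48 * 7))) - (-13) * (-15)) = -4274227 / 21840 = -195.71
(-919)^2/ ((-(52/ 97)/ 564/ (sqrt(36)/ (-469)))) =69306364782/ 6097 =11367289.61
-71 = -71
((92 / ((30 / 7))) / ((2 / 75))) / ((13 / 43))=34615 / 13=2662.69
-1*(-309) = 309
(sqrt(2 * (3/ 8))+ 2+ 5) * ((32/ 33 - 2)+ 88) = 1435 * sqrt(3)/ 33+ 20090/ 33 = 684.11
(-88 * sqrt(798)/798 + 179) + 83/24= 4379/24 - 44 * sqrt(798)/399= 179.34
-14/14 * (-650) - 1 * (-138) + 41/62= 48897/62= 788.66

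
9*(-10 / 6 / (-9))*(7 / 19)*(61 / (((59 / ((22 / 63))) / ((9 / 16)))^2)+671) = 12208204195 / 29630272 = 412.02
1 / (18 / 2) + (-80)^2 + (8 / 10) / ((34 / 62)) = 4897201 / 765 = 6401.57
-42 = -42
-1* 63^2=-3969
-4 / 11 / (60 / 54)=-18 / 55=-0.33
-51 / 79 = -0.65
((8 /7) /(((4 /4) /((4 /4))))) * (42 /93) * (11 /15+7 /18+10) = 8008 /1395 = 5.74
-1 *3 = -3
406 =406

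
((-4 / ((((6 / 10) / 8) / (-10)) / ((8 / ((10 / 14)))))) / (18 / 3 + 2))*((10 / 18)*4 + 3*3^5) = 545979.26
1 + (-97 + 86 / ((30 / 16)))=-50.13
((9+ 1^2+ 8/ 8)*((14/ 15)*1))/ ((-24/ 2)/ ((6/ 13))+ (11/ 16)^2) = -39424/ 98025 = -0.40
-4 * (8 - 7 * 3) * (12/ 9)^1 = 208/ 3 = 69.33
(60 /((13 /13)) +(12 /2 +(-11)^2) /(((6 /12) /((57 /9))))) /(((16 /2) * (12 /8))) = 2503 /18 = 139.06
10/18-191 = -1714/9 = -190.44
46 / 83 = 0.55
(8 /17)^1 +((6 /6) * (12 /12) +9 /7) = 2.76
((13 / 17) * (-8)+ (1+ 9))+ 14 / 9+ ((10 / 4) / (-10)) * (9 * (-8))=3586 / 153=23.44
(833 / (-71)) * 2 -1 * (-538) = 36532 / 71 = 514.54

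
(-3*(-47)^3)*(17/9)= 1764991/3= 588330.33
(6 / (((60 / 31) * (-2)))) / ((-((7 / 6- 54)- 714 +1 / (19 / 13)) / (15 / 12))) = -1767 / 698728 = -0.00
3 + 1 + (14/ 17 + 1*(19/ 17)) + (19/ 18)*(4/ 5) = 5191/ 765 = 6.79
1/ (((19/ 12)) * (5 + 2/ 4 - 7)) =-8/ 19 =-0.42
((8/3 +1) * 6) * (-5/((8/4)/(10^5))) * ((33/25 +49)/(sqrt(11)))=-25160000 * sqrt(11)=-83446279.73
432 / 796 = 108 / 199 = 0.54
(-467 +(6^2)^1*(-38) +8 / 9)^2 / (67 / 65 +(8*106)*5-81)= 1041839305 / 1288386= 808.64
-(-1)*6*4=24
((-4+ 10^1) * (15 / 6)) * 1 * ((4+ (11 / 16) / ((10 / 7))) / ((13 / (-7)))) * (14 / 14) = -15057 / 416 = -36.19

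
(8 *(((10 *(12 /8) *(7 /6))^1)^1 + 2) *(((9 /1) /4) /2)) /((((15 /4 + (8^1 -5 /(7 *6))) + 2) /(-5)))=-14742 /229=-64.38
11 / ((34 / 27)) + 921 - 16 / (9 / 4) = 282323 / 306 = 922.62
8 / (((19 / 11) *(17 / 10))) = 880 / 323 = 2.72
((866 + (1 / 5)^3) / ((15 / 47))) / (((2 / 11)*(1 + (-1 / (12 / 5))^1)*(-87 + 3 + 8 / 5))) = -55965767 / 180250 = -310.49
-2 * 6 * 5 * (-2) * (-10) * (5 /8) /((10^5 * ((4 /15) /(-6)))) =27 /160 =0.17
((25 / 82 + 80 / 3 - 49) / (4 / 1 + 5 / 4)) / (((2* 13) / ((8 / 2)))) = -21676 / 33579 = -0.65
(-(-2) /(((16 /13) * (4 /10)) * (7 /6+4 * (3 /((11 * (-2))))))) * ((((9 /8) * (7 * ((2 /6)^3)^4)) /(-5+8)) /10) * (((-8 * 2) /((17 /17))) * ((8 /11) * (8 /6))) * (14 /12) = -1274 /21789081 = -0.00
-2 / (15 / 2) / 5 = -4 / 75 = -0.05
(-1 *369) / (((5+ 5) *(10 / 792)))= -73062 / 25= -2922.48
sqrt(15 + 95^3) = sqrt(857390) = 925.95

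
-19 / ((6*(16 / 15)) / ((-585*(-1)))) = -55575 / 32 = -1736.72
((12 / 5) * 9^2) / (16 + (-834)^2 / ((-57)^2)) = 87723 / 103825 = 0.84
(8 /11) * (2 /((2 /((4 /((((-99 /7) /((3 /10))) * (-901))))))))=112 /1635315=0.00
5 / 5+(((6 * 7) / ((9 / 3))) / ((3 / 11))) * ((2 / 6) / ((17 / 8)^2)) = 12457 / 2601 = 4.79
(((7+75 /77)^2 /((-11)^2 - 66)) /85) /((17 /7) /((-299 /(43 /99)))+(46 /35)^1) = 0.01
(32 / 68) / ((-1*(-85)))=8 / 1445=0.01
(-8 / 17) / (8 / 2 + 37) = -8 / 697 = -0.01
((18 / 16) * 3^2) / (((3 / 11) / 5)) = 185.62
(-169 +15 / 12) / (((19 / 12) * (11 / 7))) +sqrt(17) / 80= -1281 / 19 +sqrt(17) / 80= -67.37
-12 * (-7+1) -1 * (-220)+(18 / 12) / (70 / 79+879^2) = 35646606293 / 122077418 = 292.00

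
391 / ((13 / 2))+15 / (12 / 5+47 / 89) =1105721 / 16939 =65.28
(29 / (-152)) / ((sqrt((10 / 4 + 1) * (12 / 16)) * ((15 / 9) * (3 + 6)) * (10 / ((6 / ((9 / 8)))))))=-58 * sqrt(42) / 89775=-0.00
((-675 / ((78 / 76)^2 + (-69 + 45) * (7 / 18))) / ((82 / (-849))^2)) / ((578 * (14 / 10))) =2634617755125 / 243956762294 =10.80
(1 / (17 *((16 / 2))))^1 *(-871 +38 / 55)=-47867 / 7480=-6.40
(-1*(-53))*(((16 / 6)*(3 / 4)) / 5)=106 / 5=21.20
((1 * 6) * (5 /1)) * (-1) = -30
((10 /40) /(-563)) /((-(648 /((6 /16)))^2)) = 1 /6724435968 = 0.00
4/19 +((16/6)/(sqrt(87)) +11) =8 *sqrt(87)/261 +213/19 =11.50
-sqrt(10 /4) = -sqrt(10) /2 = -1.58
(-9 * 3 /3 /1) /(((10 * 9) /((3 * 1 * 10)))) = -3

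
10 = 10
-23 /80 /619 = -23 /49520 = -0.00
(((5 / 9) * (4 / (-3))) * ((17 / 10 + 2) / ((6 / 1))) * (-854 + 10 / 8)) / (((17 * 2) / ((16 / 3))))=28046 / 459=61.10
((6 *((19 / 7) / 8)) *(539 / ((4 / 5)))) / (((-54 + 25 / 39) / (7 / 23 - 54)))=1056980925 / 765808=1380.22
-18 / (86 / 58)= -522 / 43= -12.14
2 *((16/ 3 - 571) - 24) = -3538/ 3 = -1179.33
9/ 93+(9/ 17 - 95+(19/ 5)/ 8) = -1979387/ 21080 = -93.90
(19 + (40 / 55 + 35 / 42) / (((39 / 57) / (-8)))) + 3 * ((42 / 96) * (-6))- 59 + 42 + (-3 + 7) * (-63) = -947651 / 3432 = -276.12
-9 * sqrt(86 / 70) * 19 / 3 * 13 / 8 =-741 * sqrt(1505) / 280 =-102.67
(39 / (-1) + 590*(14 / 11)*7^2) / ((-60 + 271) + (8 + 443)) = 404311 / 7282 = 55.52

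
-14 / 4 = -7 / 2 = -3.50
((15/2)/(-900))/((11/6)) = -0.00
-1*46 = -46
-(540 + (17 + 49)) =-606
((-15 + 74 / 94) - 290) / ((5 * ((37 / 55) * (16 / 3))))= -235917 / 13912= -16.96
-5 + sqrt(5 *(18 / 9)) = -5 + sqrt(10) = -1.84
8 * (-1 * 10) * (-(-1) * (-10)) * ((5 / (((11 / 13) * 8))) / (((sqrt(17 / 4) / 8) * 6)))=52000 * sqrt(17) / 561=382.18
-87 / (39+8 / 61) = -5307 / 2387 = -2.22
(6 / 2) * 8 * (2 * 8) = 384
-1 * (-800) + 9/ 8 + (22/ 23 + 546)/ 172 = 6363661/ 7912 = 804.30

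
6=6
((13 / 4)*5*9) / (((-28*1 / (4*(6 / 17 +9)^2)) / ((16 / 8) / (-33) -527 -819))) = 2460134.52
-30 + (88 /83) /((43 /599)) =-54358 /3569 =-15.23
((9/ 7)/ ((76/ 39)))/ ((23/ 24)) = 2106/ 3059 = 0.69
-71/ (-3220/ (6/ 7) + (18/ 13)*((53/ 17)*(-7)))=47073/ 2510704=0.02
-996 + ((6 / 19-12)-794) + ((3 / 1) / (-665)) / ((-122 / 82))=-73085197 / 40565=-1801.68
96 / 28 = 24 / 7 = 3.43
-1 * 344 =-344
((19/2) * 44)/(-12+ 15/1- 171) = -209/84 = -2.49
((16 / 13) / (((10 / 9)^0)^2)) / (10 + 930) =4 / 3055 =0.00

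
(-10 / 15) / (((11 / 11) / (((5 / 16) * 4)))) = -5 / 6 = -0.83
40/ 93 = 0.43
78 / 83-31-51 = -6728 / 83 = -81.06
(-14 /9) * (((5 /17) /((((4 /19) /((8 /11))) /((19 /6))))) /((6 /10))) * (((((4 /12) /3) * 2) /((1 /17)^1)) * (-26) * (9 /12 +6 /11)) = 31208450 /29403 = 1061.40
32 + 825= 857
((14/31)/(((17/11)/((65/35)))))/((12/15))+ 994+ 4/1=1052607/1054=998.68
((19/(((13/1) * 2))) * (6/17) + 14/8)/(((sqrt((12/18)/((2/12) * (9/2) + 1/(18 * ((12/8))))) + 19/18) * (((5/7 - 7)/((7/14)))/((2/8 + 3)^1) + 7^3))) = 168625/7207758 - 3550 * sqrt(170)/2269109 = 0.00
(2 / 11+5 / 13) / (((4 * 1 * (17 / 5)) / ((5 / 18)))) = 225 / 19448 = 0.01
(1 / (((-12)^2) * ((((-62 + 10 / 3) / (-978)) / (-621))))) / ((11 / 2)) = -13.07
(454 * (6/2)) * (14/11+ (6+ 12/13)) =1596264/143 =11162.69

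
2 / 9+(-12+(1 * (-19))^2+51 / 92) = 289615 / 828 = 349.78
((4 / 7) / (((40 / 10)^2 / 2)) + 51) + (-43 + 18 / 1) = 365 / 14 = 26.07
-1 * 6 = -6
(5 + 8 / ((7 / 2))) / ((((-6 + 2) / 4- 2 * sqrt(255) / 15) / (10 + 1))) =8415 / 371- 1122 * sqrt(255) / 371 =-25.61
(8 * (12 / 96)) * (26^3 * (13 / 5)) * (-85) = -3884296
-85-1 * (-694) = 609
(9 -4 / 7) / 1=59 / 7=8.43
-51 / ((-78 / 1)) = 0.65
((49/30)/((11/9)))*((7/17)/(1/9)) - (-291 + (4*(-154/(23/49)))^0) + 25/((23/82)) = 16519403/43010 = 384.08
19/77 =0.25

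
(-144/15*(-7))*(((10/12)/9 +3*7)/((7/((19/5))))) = 173128/225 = 769.46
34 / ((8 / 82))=348.50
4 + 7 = 11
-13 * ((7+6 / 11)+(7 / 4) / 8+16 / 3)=-179803 / 1056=-170.27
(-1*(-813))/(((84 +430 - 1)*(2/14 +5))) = 1897/6156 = 0.31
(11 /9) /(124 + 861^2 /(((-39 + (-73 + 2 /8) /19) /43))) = -1705 /1038100032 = -0.00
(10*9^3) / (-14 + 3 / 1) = -7290 / 11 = -662.73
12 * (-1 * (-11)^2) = -1452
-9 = -9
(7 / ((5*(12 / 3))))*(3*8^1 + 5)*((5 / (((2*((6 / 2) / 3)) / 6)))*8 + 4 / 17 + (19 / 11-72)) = 1896629 / 3740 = 507.12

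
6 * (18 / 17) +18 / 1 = 414 / 17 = 24.35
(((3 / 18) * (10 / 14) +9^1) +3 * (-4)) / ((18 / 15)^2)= -3025 / 1512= -2.00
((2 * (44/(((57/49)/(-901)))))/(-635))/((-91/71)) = -39406136/470535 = -83.75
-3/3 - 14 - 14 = -29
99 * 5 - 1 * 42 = 453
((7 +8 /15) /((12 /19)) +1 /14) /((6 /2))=15119 /3780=4.00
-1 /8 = -0.12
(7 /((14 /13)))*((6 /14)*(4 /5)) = 78 /35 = 2.23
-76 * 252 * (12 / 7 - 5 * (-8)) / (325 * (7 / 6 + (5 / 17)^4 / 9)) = -2105.52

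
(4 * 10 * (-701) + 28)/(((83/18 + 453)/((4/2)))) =-1008432/8237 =-122.43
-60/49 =-1.22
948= 948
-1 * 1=-1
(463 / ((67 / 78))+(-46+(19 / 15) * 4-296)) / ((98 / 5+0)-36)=-101546 / 8241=-12.32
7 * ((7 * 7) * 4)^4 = 10330523392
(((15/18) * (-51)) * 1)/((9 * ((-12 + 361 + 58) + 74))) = -85/8658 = -0.01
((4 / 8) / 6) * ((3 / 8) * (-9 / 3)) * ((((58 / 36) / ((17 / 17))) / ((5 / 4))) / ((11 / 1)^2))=-29 / 29040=-0.00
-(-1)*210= 210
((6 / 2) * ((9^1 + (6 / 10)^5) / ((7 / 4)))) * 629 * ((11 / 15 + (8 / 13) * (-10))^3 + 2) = -9247696129245376 / 6007421875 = -1539378.51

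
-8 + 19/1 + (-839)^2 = 703932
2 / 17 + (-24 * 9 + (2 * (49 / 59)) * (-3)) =-221528 / 1003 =-220.87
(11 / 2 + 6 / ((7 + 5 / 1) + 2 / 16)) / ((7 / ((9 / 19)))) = 10467 / 25802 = 0.41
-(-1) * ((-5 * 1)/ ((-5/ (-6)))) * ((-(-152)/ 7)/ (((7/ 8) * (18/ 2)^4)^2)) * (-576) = 1245184/ 546852789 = 0.00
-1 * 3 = -3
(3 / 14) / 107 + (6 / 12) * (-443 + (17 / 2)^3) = 1025405 / 11984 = 85.56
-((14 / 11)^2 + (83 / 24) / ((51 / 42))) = -110285 / 24684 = -4.47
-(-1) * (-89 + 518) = 429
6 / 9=2 / 3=0.67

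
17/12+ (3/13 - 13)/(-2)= 1217/156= 7.80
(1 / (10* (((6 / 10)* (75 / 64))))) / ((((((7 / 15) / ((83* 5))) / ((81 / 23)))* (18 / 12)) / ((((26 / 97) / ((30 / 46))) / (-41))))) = -414336 / 139195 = -2.98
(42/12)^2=49/4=12.25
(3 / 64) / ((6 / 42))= 0.33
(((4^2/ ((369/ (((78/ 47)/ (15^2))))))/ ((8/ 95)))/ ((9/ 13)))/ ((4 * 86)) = 0.00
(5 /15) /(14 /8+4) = 4 /69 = 0.06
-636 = -636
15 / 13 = 1.15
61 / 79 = 0.77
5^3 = 125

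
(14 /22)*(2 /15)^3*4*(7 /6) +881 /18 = 48.95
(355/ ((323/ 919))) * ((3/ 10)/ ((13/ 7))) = 1370229/ 8398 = 163.16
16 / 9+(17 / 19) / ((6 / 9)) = 1067 / 342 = 3.12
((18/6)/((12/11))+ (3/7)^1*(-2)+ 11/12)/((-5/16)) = -944/105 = -8.99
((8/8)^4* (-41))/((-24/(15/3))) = 8.54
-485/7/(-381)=485/2667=0.18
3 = 3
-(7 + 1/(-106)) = -741/106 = -6.99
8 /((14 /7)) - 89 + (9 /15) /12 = -1699 /20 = -84.95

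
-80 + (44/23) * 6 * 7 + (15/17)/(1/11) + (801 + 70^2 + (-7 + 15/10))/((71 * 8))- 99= -35053927/444176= -78.92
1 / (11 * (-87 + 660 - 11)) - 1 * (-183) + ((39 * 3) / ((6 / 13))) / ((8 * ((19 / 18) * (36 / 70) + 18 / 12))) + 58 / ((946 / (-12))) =210295795 / 1063304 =197.78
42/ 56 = 3/ 4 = 0.75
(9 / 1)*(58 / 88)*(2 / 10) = 261 / 220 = 1.19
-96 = -96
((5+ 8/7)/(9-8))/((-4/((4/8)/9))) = -43/504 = -0.09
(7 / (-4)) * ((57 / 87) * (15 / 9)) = -665 / 348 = -1.91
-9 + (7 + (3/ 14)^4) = -76751/ 38416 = -2.00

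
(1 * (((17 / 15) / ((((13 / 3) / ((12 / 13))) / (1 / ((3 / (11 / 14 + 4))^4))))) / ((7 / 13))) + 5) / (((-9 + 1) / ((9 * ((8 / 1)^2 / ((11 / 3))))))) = -1864989514 / 12017005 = -155.20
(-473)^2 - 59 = 223670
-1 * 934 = -934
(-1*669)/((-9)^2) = -223/27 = -8.26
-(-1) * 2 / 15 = 2 / 15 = 0.13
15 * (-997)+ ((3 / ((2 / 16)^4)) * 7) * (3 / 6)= 28053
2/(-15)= -2/15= -0.13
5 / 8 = 0.62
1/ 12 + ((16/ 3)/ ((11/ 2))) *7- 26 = -2525/ 132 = -19.13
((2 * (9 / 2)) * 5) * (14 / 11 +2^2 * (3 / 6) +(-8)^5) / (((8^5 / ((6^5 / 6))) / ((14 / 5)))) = -459795609 / 2816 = -163279.69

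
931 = 931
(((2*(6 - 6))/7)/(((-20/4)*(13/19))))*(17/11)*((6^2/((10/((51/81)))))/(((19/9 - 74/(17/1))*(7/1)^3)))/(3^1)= 0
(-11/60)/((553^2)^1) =-11/18348540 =-0.00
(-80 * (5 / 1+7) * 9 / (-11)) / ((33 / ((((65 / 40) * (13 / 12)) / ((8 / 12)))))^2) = 428415 / 85184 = 5.03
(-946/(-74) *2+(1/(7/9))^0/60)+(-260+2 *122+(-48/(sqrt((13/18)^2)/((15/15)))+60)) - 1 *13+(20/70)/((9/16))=-5678399/606060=-9.37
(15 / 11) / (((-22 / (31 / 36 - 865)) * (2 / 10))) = 777725 / 2904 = 267.81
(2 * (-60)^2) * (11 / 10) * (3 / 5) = 4752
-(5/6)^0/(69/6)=-2/23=-0.09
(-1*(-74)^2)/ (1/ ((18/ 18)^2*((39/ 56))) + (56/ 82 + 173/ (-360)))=-1050734880/ 314351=-3342.55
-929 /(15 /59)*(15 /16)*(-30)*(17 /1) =13976805 /8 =1747100.62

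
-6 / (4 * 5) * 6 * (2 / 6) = -3 / 5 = -0.60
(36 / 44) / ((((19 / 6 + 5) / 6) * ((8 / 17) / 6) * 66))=1377 / 11858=0.12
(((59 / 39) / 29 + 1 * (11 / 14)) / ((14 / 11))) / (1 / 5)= 729685 / 221676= 3.29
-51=-51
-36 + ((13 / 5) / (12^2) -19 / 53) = -1386751 / 38160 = -36.34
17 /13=1.31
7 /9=0.78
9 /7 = 1.29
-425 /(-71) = 5.99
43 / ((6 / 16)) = 344 / 3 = 114.67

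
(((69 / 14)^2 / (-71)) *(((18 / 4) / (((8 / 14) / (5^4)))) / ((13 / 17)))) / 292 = -455270625 / 60371584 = -7.54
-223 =-223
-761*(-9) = 6849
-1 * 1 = -1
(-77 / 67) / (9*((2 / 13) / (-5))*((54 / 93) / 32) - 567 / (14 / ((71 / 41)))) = 50890840 / 3105877527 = 0.02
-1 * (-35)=35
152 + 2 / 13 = 1978 / 13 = 152.15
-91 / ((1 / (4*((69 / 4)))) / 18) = -113022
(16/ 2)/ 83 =8/ 83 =0.10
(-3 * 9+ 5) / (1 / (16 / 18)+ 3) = -16 / 3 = -5.33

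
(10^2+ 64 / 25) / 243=2564 / 6075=0.42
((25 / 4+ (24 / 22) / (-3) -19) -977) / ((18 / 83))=-3615895 / 792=-4565.52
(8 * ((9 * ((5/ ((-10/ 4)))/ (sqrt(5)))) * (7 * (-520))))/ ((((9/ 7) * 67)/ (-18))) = -1467648 * sqrt(5)/ 67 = -48981.50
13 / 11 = 1.18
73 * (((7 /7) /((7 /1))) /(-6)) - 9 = -451 /42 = -10.74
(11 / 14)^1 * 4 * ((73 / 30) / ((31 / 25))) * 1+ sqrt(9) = 5968 / 651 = 9.17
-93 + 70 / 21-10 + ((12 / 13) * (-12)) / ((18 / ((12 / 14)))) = -27353 / 273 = -100.19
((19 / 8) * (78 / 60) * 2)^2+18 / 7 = 455863 / 11200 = 40.70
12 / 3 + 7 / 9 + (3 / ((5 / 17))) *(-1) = -244 / 45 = -5.42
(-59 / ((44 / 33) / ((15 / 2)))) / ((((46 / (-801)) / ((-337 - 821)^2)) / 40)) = 309974760371.74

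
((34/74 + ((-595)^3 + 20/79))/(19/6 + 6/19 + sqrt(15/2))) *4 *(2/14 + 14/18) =-718324277359519328/1230504079 + 103134719923155168 *sqrt(30)/1230504079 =-124690486.07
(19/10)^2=361/100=3.61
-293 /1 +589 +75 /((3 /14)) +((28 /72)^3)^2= 21972014353 /34012224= 646.00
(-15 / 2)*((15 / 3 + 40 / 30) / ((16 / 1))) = -95 / 32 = -2.97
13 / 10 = 1.30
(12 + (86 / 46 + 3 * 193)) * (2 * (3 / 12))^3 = 3409 / 46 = 74.11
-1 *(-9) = 9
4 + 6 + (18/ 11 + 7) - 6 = 139/ 11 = 12.64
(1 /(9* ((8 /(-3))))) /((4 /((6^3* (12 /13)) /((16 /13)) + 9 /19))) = -1029 /608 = -1.69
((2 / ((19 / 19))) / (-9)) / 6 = -1 / 27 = -0.04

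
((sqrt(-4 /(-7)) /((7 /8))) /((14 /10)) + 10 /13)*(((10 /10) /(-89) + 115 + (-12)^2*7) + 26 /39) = 24001280*sqrt(7) /91581 + 3000160 /3471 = 1557.74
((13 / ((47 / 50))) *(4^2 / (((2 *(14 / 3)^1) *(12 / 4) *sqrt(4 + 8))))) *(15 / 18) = 3250 *sqrt(3) / 2961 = 1.90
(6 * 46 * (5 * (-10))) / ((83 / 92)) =-1269600 / 83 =-15296.39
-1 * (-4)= 4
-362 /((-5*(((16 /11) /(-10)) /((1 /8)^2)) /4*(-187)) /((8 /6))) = 181 /816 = 0.22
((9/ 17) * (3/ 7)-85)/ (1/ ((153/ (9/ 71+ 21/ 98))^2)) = -17061387.48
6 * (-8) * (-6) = 288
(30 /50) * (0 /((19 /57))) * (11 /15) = 0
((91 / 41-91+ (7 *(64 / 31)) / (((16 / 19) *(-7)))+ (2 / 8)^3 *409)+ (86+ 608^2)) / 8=30070042655 / 650752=46208.14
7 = 7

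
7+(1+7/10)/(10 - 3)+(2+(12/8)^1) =10.74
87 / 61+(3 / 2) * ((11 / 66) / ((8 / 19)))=3943 / 1952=2.02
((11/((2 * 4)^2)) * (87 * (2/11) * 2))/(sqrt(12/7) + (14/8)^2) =29841/13735 - 2784 * sqrt(21)/13735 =1.24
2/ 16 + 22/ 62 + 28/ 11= 8253/ 2728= 3.03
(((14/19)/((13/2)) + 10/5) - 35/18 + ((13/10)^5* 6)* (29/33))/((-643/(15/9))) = -24142670831/471698370000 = -0.05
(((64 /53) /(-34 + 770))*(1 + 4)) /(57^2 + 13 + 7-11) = 5 /1985751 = 0.00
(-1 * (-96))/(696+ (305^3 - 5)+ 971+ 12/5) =480/141871447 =0.00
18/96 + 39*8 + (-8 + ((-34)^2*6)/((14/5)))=311509/112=2781.33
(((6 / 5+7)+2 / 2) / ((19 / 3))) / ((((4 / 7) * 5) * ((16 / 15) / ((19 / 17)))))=1449 / 2720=0.53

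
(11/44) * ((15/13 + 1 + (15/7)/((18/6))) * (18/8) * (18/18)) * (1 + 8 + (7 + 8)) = 7047/182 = 38.72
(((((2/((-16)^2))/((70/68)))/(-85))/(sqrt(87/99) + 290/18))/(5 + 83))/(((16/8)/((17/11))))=-153/3133419520 + 459*sqrt(957)/4997804134400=-0.00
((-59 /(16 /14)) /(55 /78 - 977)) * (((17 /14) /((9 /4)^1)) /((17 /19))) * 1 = 14573 /456906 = 0.03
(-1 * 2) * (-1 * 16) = 32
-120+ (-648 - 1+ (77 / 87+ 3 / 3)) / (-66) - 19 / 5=-3272803 / 28710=-114.00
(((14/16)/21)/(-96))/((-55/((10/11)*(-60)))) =-5/11616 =-0.00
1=1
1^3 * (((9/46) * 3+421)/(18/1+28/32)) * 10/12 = 193930/10419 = 18.61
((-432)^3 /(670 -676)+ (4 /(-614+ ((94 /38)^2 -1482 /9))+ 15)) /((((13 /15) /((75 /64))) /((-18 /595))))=-22765604158533375 /41418462176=-549648.71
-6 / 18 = -0.33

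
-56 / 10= -28 / 5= -5.60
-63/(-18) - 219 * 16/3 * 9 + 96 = -20825/2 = -10412.50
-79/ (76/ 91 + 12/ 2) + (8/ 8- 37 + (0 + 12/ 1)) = -22117/ 622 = -35.56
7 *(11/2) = 77/2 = 38.50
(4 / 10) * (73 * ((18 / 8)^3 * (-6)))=-1995.64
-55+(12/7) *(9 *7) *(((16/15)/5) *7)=106.28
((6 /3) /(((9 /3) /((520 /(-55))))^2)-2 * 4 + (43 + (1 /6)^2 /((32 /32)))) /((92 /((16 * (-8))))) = -637624 /8349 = -76.37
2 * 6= 12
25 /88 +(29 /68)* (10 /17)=13605 /25432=0.53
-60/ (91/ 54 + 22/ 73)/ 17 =-236520/ 133127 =-1.78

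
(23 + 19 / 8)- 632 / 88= 1601 / 88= 18.19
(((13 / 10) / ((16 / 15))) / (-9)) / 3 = -13 / 288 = -0.05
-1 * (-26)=26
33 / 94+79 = 7459 / 94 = 79.35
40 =40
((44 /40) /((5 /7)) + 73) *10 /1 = 3727 /5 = 745.40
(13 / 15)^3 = 2197 / 3375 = 0.65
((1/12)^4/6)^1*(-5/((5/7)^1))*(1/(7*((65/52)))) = -1/155520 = -0.00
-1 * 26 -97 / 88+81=53.90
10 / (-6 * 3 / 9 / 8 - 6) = -8 / 5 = -1.60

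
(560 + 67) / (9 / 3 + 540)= 209 / 181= 1.15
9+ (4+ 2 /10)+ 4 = 86 /5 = 17.20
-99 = -99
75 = 75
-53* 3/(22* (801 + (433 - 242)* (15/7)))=-371/62128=-0.01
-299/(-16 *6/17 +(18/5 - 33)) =25415/2979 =8.53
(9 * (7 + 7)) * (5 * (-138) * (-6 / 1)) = 521640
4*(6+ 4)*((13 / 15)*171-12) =5448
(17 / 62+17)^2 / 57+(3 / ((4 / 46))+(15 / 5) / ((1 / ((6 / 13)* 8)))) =48244341 / 949468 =50.81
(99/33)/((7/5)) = 15/7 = 2.14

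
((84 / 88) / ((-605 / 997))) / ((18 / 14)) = -48853 / 39930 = -1.22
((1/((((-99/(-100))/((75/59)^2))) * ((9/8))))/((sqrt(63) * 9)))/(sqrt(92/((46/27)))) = 250000 * sqrt(42)/586196919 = 0.00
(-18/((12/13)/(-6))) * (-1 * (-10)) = 1170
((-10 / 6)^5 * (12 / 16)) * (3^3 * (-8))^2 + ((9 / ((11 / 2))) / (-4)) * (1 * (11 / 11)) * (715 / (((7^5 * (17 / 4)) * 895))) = -23014665450234 / 51143701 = -450000.00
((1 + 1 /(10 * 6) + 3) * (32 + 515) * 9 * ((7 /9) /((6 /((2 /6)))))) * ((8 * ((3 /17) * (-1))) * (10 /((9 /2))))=-3691156 /1377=-2680.58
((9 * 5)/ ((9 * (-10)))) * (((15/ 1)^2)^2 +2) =-50627/ 2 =-25313.50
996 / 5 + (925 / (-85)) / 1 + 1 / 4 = 64113 / 340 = 188.57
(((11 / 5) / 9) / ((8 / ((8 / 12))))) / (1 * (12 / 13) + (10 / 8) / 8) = 1144 / 60615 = 0.02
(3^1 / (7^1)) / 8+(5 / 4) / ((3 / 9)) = 213 / 56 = 3.80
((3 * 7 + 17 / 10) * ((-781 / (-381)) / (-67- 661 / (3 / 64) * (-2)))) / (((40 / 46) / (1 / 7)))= 4077601 / 15007564600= 0.00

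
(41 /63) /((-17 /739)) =-30299 /1071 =-28.29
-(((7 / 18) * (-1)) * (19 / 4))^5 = 41615795893 / 1934917632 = 21.51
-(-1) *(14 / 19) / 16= 7 / 152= 0.05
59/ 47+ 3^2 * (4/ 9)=247/ 47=5.26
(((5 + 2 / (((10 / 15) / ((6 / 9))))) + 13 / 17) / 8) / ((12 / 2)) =11 / 68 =0.16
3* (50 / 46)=75 / 23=3.26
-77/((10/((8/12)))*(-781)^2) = -7/831765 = -0.00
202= 202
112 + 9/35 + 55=5854/35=167.26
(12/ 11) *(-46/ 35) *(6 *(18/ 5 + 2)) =-13248/ 275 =-48.17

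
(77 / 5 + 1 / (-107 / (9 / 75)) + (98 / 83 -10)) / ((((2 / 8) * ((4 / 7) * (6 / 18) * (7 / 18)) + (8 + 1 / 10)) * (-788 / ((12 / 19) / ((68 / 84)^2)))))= -13045630689 / 13161339957190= -0.00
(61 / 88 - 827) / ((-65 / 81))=1177983 / 1144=1029.71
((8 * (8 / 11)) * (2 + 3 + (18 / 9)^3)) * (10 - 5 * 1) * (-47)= -195520 / 11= -17774.55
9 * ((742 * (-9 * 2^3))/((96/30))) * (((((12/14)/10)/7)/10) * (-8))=51516/35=1471.89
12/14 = 6/7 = 0.86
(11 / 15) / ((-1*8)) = -11 / 120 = -0.09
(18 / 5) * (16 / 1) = 288 / 5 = 57.60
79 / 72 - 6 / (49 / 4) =2143 / 3528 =0.61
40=40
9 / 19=0.47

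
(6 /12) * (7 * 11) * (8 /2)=154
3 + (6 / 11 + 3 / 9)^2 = 4108 / 1089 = 3.77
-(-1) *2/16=1/8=0.12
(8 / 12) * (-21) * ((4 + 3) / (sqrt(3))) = -98 * sqrt(3) / 3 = -56.58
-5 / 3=-1.67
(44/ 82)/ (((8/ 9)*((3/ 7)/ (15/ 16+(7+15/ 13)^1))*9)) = 145607/ 102336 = 1.42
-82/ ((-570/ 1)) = 41/ 285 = 0.14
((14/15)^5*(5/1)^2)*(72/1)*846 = 404443648/375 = 1078516.39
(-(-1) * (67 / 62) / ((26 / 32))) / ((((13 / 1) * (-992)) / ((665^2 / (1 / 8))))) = -59258150 / 162409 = -364.87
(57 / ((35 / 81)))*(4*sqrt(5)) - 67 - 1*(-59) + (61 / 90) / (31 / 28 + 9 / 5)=-28450 / 3663 + 18468*sqrt(5) / 35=1172.11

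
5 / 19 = 0.26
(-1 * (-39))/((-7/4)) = -156/7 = -22.29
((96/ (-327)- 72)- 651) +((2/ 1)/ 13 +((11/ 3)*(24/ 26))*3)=-1010301/ 1417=-712.99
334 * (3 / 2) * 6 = 3006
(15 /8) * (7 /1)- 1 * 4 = 73 /8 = 9.12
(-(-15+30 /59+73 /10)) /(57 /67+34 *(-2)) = -0.11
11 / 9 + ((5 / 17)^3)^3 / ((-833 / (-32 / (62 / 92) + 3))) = 4812180903262388 / 3937236087576897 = 1.22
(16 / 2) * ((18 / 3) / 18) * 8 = 64 / 3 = 21.33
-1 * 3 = -3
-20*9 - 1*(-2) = -178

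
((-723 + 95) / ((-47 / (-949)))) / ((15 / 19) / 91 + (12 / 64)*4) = -4121742352 / 246609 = -16713.67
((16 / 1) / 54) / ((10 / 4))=16 / 135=0.12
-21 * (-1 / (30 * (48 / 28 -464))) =-49 / 32360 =-0.00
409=409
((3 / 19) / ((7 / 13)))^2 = 1521 / 17689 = 0.09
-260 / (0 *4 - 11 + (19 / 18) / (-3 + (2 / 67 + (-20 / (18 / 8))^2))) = 23.67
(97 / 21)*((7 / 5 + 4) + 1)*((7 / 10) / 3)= 1552 / 225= 6.90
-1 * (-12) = 12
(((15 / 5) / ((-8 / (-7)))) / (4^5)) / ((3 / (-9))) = -63 / 8192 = -0.01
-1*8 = -8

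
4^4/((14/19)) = 2432/7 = 347.43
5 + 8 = 13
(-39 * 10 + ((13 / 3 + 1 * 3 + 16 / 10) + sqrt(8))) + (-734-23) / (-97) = -543097 / 1455 + 2 * sqrt(2) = -370.43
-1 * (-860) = 860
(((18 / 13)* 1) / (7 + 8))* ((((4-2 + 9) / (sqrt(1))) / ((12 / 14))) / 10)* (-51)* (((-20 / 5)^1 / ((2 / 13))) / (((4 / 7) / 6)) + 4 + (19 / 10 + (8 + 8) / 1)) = 9860697 / 6500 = 1517.03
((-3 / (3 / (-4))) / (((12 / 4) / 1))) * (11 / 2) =7.33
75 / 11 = 6.82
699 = 699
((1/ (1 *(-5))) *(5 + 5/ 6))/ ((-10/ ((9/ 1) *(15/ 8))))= 1.97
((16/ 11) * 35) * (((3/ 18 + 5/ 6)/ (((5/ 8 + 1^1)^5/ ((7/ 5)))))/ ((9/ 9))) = 25690112/ 4084223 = 6.29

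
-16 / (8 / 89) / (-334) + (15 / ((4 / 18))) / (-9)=-6.97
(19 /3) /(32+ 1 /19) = 361 /1827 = 0.20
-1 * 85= -85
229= 229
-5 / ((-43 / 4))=20 / 43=0.47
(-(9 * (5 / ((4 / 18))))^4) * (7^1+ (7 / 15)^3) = -11941479270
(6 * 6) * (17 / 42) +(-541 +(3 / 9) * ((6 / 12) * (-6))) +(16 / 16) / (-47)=-173531 / 329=-527.45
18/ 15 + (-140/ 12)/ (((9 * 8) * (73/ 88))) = 9901/ 9855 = 1.00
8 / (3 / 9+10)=24 / 31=0.77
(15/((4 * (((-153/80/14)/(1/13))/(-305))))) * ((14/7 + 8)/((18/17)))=2135000/351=6082.62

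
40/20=2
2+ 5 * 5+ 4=31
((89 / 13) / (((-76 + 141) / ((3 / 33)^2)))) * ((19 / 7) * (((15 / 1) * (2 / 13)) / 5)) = 10146 / 9304295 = 0.00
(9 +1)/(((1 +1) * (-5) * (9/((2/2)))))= -1/9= -0.11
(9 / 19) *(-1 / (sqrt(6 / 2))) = -3 *sqrt(3) / 19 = -0.27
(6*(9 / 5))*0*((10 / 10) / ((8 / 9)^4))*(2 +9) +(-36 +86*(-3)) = -294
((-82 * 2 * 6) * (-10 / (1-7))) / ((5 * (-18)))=164 / 9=18.22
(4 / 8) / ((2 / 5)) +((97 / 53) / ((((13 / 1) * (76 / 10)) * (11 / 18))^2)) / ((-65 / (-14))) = 25433496565 / 20345037284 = 1.25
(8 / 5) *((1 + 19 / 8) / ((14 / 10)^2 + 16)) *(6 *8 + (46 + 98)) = 25920 / 449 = 57.73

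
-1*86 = -86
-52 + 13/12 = -611/12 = -50.92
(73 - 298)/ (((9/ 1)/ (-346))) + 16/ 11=95166/ 11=8651.45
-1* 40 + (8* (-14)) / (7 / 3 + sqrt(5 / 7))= -14192 / 149 + 504* sqrt(35) / 149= -75.24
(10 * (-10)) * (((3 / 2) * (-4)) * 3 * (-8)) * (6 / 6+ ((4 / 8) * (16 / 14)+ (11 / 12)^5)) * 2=-96612725 / 1512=-63897.30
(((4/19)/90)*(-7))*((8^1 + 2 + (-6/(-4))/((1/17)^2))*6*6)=-24836/95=-261.43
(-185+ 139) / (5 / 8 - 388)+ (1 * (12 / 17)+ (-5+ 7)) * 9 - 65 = -40.53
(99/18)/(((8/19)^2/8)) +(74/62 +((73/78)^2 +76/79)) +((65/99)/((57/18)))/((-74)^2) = 4283908888384487/17052486566544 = 251.22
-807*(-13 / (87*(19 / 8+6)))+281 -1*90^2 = -15164341 / 1943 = -7804.60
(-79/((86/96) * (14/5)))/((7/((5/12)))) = -3950/2107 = -1.87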